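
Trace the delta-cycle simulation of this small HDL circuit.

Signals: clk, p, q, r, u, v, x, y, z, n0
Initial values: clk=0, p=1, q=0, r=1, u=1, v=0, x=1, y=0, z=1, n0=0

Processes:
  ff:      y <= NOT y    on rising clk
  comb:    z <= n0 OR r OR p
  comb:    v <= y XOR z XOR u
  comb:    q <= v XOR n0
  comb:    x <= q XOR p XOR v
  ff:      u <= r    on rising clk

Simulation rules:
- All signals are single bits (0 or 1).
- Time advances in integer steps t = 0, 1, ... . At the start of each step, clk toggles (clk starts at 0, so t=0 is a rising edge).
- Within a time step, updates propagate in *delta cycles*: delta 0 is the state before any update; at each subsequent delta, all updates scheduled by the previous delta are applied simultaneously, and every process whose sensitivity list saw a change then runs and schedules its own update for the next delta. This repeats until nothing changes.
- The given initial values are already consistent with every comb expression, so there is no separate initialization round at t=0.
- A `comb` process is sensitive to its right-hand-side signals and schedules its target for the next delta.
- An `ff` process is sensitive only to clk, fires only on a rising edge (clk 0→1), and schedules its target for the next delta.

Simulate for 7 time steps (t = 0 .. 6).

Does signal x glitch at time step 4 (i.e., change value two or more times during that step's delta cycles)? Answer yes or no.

yes

t=0 Δ0: n0=0 clk=0 q=0 u=1 r=1 y=0 v=0 p=1 z=1 x=1
  Δ1: clk:0→1
  Δ2: y:0→1
  Δ3: v:0→1
  Δ4: q:0→1, x:1→0
  Δ5: x:0→1
  (5Δ to stable)
t=1 Δ0: n0=0 clk=1 q=1 u=1 r=1 y=1 v=1 p=1 z=1 x=1
  Δ1: clk:1→0
  (1Δ to stable)
t=2 Δ0: n0=0 clk=0 q=1 u=1 r=1 y=1 v=1 p=1 z=1 x=1
  Δ1: clk:0→1
  Δ2: y:1→0
  Δ3: v:1→0
  Δ4: q:1→0, x:1→0
  Δ5: x:0→1
  (5Δ to stable)
t=3 Δ0: n0=0 clk=1 q=0 u=1 r=1 y=0 v=0 p=1 z=1 x=1
  Δ1: clk:1→0
  (1Δ to stable)
t=4 Δ0: n0=0 clk=0 q=0 u=1 r=1 y=0 v=0 p=1 z=1 x=1
  Δ1: clk:0→1
  Δ2: y:0→1
  Δ3: v:0→1
  Δ4: q:0→1, x:1→0
  Δ5: x:0→1
  (5Δ to stable)
t=5 Δ0: n0=0 clk=1 q=1 u=1 r=1 y=1 v=1 p=1 z=1 x=1
  Δ1: clk:1→0
  (1Δ to stable)
t=6 Δ0: n0=0 clk=0 q=1 u=1 r=1 y=1 v=1 p=1 z=1 x=1
  Δ1: clk:0→1
  Δ2: y:1→0
  Δ3: v:1→0
  Δ4: q:1→0, x:1→0
  Δ5: x:0→1
  (5Δ to stable)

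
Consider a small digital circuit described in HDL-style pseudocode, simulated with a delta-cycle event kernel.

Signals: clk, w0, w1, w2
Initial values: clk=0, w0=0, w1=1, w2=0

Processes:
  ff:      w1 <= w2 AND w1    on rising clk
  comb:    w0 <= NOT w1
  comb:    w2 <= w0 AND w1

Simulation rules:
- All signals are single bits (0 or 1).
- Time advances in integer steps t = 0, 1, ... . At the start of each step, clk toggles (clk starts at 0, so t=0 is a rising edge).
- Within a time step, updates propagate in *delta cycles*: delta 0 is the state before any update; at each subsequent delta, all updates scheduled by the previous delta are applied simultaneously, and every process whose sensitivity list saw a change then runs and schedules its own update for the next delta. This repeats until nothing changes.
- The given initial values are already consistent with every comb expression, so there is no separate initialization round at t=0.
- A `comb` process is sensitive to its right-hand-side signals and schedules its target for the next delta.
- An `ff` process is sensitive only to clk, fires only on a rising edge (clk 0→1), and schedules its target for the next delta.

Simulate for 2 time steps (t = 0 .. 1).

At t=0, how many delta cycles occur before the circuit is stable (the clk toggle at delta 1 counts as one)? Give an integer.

[bits: clk,w2,w1,w0]
t=0: Δ0=0010 Δ1=1010 Δ2=1000 Δ3=1001 | 3Δ
t=1: Δ0=1001 Δ1=0001 | 1Δ

3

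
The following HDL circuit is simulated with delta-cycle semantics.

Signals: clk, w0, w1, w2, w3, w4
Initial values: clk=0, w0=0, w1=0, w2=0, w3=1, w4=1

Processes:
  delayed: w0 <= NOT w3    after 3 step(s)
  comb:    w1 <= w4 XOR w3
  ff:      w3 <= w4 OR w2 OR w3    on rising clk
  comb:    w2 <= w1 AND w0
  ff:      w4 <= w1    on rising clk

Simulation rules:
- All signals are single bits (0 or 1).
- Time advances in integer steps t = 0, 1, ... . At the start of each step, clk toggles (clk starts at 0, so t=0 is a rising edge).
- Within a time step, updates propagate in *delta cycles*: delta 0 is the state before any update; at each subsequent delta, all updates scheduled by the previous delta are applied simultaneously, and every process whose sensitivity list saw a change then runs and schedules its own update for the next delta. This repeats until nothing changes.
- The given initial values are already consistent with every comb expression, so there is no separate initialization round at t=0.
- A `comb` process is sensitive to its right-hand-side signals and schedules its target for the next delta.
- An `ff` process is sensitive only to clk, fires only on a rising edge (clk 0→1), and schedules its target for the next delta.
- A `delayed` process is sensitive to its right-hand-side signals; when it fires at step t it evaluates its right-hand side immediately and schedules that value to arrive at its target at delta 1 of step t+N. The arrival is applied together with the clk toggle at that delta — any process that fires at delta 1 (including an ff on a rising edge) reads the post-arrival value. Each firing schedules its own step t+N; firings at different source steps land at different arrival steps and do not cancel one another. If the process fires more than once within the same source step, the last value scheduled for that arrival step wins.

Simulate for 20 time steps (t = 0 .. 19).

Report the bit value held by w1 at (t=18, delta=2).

t=0 Δ0: w4=1 w1=0 w2=0 w3=1 w0=0 clk=0
  Δ1: clk:0→1
  Δ2: w4:1→0
  Δ3: w1:0→1
  (3Δ to stable)
t=1 Δ0: w4=0 w1=1 w2=0 w3=1 w0=0 clk=1
  Δ1: clk:1→0
  (1Δ to stable)
t=2 Δ0: w4=0 w1=1 w2=0 w3=1 w0=0 clk=0
  Δ1: clk:0→1
  Δ2: w4:0→1
  Δ3: w1:1→0
  (3Δ to stable)
t=3 Δ0: w4=1 w1=0 w2=0 w3=1 w0=0 clk=1
  Δ1: clk:1→0
  (1Δ to stable)
t=4 Δ0: w4=1 w1=0 w2=0 w3=1 w0=0 clk=0
  Δ1: clk:0→1
  Δ2: w4:1→0
  Δ3: w1:0→1
  (3Δ to stable)
t=5 Δ0: w4=0 w1=1 w2=0 w3=1 w0=0 clk=1
  Δ1: clk:1→0
  (1Δ to stable)
t=6 Δ0: w4=0 w1=1 w2=0 w3=1 w0=0 clk=0
  Δ1: clk:0→1
  Δ2: w4:0→1
  Δ3: w1:1→0
  (3Δ to stable)
t=7 Δ0: w4=1 w1=0 w2=0 w3=1 w0=0 clk=1
  Δ1: clk:1→0
  (1Δ to stable)
t=8 Δ0: w4=1 w1=0 w2=0 w3=1 w0=0 clk=0
  Δ1: clk:0→1
  Δ2: w4:1→0
  Δ3: w1:0→1
  (3Δ to stable)
t=9 Δ0: w4=0 w1=1 w2=0 w3=1 w0=0 clk=1
  Δ1: clk:1→0
  (1Δ to stable)
t=10 Δ0: w4=0 w1=1 w2=0 w3=1 w0=0 clk=0
  Δ1: clk:0→1
  Δ2: w4:0→1
  Δ3: w1:1→0
  (3Δ to stable)
t=11 Δ0: w4=1 w1=0 w2=0 w3=1 w0=0 clk=1
  Δ1: clk:1→0
  (1Δ to stable)
t=12 Δ0: w4=1 w1=0 w2=0 w3=1 w0=0 clk=0
  Δ1: clk:0→1
  Δ2: w4:1→0
  Δ3: w1:0→1
  (3Δ to stable)
t=13 Δ0: w4=0 w1=1 w2=0 w3=1 w0=0 clk=1
  Δ1: clk:1→0
  (1Δ to stable)
t=14 Δ0: w4=0 w1=1 w2=0 w3=1 w0=0 clk=0
  Δ1: clk:0→1
  Δ2: w4:0→1
  Δ3: w1:1→0
  (3Δ to stable)
t=15 Δ0: w4=1 w1=0 w2=0 w3=1 w0=0 clk=1
  Δ1: clk:1→0
  (1Δ to stable)
t=16 Δ0: w4=1 w1=0 w2=0 w3=1 w0=0 clk=0
  Δ1: clk:0→1
  Δ2: w4:1→0
  Δ3: w1:0→1
  (3Δ to stable)
t=17 Δ0: w4=0 w1=1 w2=0 w3=1 w0=0 clk=1
  Δ1: clk:1→0
  (1Δ to stable)
t=18 Δ0: w4=0 w1=1 w2=0 w3=1 w0=0 clk=0
  Δ1: clk:0→1
  Δ2: w4:0→1
  Δ3: w1:1→0
  (3Δ to stable)
t=19 Δ0: w4=1 w1=0 w2=0 w3=1 w0=0 clk=1
  Δ1: clk:1→0
  (1Δ to stable)

1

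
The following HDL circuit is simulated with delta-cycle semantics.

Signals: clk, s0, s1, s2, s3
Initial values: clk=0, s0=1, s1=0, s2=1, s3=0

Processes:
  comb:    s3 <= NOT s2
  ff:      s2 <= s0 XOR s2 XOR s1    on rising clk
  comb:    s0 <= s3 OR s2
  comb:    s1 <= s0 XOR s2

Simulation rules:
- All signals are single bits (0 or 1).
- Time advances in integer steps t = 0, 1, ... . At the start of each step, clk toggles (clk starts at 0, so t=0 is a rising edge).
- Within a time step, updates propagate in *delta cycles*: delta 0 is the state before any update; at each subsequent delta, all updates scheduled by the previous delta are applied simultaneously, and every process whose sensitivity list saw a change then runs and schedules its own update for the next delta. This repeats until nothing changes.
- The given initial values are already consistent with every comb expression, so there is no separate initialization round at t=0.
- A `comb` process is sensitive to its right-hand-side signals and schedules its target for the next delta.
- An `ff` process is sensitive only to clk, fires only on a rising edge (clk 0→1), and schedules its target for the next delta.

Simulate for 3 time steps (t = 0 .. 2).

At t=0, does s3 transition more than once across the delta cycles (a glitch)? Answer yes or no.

no

t0.Δ0 clk=0 s0=1 s3=0 s2=1 s1=0
t0.Δ1 clk=1 s0=1 s3=0 s2=1 s1=0
t0.Δ2 clk=1 s0=1 s3=0 s2=0 s1=0
t0.Δ3 clk=1 s0=0 s3=1 s2=0 s1=1
t0.Δ4 clk=1 s0=1 s3=1 s2=0 s1=0
t0.Δ5 clk=1 s0=1 s3=1 s2=0 s1=1
t1.Δ0 clk=1 s0=1 s3=1 s2=0 s1=1
t1.Δ1 clk=0 s0=1 s3=1 s2=0 s1=1
t2.Δ0 clk=0 s0=1 s3=1 s2=0 s1=1
t2.Δ1 clk=1 s0=1 s3=1 s2=0 s1=1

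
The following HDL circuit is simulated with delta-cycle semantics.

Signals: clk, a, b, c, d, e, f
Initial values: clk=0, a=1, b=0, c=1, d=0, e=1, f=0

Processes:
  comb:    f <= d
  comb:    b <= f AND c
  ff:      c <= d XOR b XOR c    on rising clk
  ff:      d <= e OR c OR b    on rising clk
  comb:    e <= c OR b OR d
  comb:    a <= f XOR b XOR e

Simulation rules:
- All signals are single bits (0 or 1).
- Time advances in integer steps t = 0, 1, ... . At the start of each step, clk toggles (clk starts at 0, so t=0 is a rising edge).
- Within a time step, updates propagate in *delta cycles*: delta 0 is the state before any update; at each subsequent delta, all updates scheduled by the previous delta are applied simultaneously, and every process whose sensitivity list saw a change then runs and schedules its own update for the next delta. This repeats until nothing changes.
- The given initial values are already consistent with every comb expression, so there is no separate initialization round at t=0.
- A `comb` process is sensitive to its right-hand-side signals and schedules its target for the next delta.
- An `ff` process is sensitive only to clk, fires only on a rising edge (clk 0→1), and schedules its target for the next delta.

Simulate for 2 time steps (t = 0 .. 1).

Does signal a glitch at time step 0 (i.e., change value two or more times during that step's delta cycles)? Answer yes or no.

[bits: d,clk,a,f,c,e,b]
t=0: Δ0=0010110 Δ1=0110110 Δ2=1110110 Δ3=1111110 Δ4=1101111 Δ5=1111111 | 5Δ
t=1: Δ0=1111111 Δ1=1011111 | 1Δ

yes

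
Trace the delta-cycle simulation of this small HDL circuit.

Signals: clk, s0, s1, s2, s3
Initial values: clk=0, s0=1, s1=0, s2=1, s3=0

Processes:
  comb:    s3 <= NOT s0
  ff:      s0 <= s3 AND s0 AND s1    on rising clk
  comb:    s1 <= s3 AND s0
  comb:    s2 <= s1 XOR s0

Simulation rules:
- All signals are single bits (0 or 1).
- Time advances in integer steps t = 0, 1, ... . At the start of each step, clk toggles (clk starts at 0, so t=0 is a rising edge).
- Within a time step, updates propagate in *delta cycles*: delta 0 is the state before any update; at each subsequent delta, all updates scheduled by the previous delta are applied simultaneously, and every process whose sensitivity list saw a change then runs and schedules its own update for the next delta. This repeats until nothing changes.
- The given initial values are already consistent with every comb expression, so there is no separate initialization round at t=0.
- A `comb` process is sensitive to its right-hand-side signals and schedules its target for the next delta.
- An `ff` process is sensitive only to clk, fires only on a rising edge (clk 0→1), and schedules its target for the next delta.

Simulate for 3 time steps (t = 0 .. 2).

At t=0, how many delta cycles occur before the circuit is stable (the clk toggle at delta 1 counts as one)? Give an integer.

3

t0.Δ0 s0=1 s1=0 clk=0 s2=1 s3=0
t0.Δ1 s0=1 s1=0 clk=1 s2=1 s3=0
t0.Δ2 s0=0 s1=0 clk=1 s2=1 s3=0
t0.Δ3 s0=0 s1=0 clk=1 s2=0 s3=1
t1.Δ0 s0=0 s1=0 clk=1 s2=0 s3=1
t1.Δ1 s0=0 s1=0 clk=0 s2=0 s3=1
t2.Δ0 s0=0 s1=0 clk=0 s2=0 s3=1
t2.Δ1 s0=0 s1=0 clk=1 s2=0 s3=1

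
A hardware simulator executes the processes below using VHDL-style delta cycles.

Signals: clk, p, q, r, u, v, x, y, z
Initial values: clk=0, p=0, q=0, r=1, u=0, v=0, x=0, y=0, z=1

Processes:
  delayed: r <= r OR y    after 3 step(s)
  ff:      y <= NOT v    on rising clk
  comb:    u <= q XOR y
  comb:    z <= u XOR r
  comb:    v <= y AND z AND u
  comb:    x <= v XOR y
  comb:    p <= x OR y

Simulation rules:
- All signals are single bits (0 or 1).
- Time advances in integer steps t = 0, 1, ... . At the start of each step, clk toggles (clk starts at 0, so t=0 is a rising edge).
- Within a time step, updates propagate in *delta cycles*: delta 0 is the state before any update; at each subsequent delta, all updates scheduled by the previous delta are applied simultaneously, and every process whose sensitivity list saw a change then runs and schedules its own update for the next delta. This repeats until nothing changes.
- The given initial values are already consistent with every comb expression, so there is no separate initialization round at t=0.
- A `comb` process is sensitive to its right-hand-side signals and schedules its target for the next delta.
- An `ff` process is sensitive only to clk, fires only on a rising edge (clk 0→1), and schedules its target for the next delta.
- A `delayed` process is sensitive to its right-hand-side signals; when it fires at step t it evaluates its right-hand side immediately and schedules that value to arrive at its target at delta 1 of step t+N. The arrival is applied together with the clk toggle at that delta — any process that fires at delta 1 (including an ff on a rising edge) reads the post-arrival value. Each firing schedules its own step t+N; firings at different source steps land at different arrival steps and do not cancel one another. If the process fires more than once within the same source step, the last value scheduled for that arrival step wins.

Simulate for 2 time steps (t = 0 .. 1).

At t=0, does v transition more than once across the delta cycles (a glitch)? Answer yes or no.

yes

t=0 Δ0: u=0 q=0 p=0 v=0 x=0 z=1 clk=0 r=1 y=0
  Δ1: clk:0→1
  Δ2: y:0→1
  Δ3: u:0→1, p:0→1, x:0→1
  Δ4: v:0→1, z:1→0
  Δ5: v:1→0, x:1→0
  Δ6: x:0→1
  (6Δ to stable)
t=1 Δ0: u=1 q=0 p=1 v=0 x=1 z=0 clk=1 r=1 y=1
  Δ1: clk:1→0
  (1Δ to stable)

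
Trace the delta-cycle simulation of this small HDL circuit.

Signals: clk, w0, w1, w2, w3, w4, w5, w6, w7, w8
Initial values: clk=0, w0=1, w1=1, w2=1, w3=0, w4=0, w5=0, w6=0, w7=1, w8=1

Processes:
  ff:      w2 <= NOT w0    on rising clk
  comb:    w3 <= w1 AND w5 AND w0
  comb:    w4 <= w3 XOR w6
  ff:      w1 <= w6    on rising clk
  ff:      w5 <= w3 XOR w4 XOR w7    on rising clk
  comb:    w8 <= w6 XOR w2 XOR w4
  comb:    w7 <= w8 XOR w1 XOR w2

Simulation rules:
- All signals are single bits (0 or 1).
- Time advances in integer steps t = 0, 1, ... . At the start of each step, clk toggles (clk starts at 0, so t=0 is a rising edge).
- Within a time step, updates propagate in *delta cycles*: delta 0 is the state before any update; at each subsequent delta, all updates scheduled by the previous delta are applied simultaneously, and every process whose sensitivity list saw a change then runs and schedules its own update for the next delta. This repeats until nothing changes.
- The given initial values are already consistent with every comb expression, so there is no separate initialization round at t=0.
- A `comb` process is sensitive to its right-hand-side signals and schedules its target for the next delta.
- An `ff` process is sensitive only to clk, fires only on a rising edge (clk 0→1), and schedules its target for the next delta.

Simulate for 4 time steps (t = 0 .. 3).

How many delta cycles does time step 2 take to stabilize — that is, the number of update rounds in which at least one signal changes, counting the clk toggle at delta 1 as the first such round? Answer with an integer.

2

t=0 Δ0: w4=0 w0=1 w6=0 clk=0 w3=0 w7=1 w2=1 w8=1 w5=0 w1=1
  Δ1: clk:0→1
  Δ2: w2:1→0, w5:0→1, w1:1→0
  Δ3: w8:1→0
  Δ4: w7:1→0
  (4Δ to stable)
t=1 Δ0: w4=0 w0=1 w6=0 clk=1 w3=0 w7=0 w2=0 w8=0 w5=1 w1=0
  Δ1: clk:1→0
  (1Δ to stable)
t=2 Δ0: w4=0 w0=1 w6=0 clk=0 w3=0 w7=0 w2=0 w8=0 w5=1 w1=0
  Δ1: clk:0→1
  Δ2: w5:1→0
  (2Δ to stable)
t=3 Δ0: w4=0 w0=1 w6=0 clk=1 w3=0 w7=0 w2=0 w8=0 w5=0 w1=0
  Δ1: clk:1→0
  (1Δ to stable)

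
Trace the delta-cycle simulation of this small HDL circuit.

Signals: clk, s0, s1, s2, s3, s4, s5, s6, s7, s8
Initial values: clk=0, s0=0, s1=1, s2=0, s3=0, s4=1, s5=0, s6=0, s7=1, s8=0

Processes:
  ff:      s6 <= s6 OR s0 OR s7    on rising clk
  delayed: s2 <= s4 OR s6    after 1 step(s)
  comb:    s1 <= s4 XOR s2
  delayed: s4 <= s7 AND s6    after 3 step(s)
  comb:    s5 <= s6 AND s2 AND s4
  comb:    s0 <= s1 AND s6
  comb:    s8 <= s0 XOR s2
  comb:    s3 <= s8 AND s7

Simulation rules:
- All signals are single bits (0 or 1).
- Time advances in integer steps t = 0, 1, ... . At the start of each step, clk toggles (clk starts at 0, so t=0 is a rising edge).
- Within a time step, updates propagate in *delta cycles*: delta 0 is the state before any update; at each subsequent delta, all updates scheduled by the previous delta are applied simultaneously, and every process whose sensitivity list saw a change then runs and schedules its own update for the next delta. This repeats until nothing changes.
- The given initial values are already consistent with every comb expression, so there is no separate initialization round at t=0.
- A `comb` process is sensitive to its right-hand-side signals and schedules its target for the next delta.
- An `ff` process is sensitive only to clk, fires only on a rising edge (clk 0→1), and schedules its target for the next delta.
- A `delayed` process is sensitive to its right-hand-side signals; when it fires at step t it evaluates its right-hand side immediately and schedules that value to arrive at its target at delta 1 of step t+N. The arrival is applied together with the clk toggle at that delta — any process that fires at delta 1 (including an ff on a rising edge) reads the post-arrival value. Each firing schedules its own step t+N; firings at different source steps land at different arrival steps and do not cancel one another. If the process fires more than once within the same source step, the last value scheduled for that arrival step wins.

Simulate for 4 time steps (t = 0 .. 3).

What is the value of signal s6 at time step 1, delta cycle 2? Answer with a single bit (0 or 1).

1

[bits: clk,s8,s5,s0,s6,s7,s4,s3,s2,s1]
t=0: Δ0=0000011001 Δ1=1000011001 Δ2=1000111001 Δ3=1001111001 Δ4=1101111001 Δ5=1101111101 | 5Δ
t=1: Δ0=1101111101 Δ1=0101111111 Δ2=0011111110 Δ3=0010111010 Δ4=0110111010 Δ5=0110111110 | 5Δ
t=2: Δ0=0110111110 Δ1=1110111110 | 1Δ
t=3: Δ0=1110111110 Δ1=0110111110 | 1Δ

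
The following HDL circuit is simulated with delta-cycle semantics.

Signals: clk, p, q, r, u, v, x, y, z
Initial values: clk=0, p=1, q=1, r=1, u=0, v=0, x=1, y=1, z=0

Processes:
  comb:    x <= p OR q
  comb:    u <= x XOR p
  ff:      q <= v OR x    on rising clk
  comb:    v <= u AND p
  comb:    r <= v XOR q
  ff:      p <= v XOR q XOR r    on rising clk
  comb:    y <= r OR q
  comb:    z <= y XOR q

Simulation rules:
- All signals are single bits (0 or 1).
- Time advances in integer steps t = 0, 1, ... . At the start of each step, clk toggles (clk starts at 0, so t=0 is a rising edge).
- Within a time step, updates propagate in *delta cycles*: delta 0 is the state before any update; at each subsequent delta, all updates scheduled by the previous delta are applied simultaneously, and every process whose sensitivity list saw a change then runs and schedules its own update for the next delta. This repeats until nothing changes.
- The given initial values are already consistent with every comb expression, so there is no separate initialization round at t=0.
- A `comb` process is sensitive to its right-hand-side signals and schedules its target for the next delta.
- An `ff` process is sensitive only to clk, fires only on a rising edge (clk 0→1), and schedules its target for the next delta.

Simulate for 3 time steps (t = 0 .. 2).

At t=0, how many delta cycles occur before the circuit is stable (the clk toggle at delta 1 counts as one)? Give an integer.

3

[bits: clk,y,r,x,q,u,p,z,v]
t=0: Δ0=011110100 Δ1=111110100 Δ2=111110000 Δ3=111111000 | 3Δ
t=1: Δ0=111111000 Δ1=011111000 | 1Δ
t=2: Δ0=011111000 Δ1=111111000 | 1Δ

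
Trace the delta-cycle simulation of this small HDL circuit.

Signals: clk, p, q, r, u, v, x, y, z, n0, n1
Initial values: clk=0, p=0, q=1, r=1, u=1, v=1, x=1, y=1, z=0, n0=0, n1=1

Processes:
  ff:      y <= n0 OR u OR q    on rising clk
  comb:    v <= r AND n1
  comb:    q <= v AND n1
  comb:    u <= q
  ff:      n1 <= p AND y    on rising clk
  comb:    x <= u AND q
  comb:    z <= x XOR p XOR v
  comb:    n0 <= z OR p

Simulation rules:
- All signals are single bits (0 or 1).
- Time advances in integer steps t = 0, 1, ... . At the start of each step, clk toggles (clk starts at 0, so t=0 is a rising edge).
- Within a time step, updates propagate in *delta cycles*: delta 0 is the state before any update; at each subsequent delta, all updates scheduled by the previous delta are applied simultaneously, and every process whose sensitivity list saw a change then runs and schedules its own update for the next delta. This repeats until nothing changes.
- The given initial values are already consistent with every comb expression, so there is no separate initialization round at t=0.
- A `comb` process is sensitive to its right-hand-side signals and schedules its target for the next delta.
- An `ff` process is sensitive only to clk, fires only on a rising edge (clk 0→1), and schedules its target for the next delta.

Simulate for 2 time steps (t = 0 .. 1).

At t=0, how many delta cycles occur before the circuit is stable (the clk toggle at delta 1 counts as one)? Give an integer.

t=0 Δ0: p=0 clk=0 v=1 n1=1 z=0 q=1 y=1 n0=0 r=1 u=1 x=1
  Δ1: clk:0→1
  Δ2: n1:1→0
  Δ3: v:1→0, q:1→0
  Δ4: z:0→1, u:1→0, x:1→0
  Δ5: z:1→0, n0:0→1
  Δ6: n0:1→0
  (6Δ to stable)
t=1 Δ0: p=0 clk=1 v=0 n1=0 z=0 q=0 y=1 n0=0 r=1 u=0 x=0
  Δ1: clk:1→0
  (1Δ to stable)

6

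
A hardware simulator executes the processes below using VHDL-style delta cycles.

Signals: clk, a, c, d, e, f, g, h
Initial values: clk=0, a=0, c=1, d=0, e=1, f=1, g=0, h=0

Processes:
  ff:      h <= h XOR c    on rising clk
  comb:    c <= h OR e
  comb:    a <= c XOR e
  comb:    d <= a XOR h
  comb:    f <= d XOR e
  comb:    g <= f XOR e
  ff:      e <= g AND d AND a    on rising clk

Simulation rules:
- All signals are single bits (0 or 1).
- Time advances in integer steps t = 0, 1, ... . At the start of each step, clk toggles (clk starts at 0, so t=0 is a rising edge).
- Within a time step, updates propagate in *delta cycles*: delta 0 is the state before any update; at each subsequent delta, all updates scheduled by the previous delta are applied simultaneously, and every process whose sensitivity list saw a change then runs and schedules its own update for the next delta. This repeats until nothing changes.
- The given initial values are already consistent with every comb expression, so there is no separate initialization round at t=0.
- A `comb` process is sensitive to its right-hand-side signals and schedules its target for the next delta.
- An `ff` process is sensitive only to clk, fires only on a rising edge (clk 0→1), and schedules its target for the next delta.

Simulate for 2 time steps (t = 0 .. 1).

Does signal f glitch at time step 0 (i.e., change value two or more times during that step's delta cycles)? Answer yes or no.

t0.Δ0 e=1 d=0 h=0 a=0 clk=0 g=0 f=1 c=1
t0.Δ1 e=1 d=0 h=0 a=0 clk=1 g=0 f=1 c=1
t0.Δ2 e=0 d=0 h=1 a=0 clk=1 g=0 f=1 c=1
t0.Δ3 e=0 d=1 h=1 a=1 clk=1 g=1 f=0 c=1
t0.Δ4 e=0 d=0 h=1 a=1 clk=1 g=0 f=1 c=1
t0.Δ5 e=0 d=0 h=1 a=1 clk=1 g=1 f=0 c=1
t0.Δ6 e=0 d=0 h=1 a=1 clk=1 g=0 f=0 c=1
t1.Δ0 e=0 d=0 h=1 a=1 clk=1 g=0 f=0 c=1
t1.Δ1 e=0 d=0 h=1 a=1 clk=0 g=0 f=0 c=1

yes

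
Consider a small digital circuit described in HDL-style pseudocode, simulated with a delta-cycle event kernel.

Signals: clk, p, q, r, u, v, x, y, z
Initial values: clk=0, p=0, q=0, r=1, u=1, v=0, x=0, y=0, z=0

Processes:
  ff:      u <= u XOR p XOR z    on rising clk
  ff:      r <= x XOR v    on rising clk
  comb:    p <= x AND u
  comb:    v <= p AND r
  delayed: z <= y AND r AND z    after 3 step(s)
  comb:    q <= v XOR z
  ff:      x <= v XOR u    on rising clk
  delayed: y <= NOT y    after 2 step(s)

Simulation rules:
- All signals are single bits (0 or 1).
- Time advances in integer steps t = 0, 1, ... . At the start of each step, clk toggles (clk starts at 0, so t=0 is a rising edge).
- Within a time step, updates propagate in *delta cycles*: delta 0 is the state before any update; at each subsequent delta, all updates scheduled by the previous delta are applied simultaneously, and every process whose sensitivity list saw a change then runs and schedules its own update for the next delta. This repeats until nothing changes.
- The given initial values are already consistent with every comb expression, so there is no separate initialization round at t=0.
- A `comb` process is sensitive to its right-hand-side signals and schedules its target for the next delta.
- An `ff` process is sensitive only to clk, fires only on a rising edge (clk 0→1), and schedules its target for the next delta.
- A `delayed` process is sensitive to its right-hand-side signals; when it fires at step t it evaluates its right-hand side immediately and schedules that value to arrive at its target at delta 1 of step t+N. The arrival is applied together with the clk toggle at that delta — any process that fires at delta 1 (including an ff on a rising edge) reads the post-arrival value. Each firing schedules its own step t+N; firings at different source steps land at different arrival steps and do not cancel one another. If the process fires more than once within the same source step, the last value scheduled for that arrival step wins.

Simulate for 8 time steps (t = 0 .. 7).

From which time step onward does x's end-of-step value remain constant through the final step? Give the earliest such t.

4

t0.Δ0 clk=0 r=1 z=0 y=0 q=0 p=0 u=1 v=0 x=0
t0.Δ1 clk=1 r=1 z=0 y=0 q=0 p=0 u=1 v=0 x=0
t0.Δ2 clk=1 r=0 z=0 y=0 q=0 p=0 u=1 v=0 x=1
t0.Δ3 clk=1 r=0 z=0 y=0 q=0 p=1 u=1 v=0 x=1
t1.Δ0 clk=1 r=0 z=0 y=0 q=0 p=1 u=1 v=0 x=1
t1.Δ1 clk=0 r=0 z=0 y=0 q=0 p=1 u=1 v=0 x=1
t2.Δ0 clk=0 r=0 z=0 y=0 q=0 p=1 u=1 v=0 x=1
t2.Δ1 clk=1 r=0 z=0 y=0 q=0 p=1 u=1 v=0 x=1
t2.Δ2 clk=1 r=1 z=0 y=0 q=0 p=1 u=0 v=0 x=1
t2.Δ3 clk=1 r=1 z=0 y=0 q=0 p=0 u=0 v=1 x=1
t2.Δ4 clk=1 r=1 z=0 y=0 q=1 p=0 u=0 v=0 x=1
t2.Δ5 clk=1 r=1 z=0 y=0 q=0 p=0 u=0 v=0 x=1
t3.Δ0 clk=1 r=1 z=0 y=0 q=0 p=0 u=0 v=0 x=1
t3.Δ1 clk=0 r=1 z=0 y=0 q=0 p=0 u=0 v=0 x=1
t4.Δ0 clk=0 r=1 z=0 y=0 q=0 p=0 u=0 v=0 x=1
t4.Δ1 clk=1 r=1 z=0 y=0 q=0 p=0 u=0 v=0 x=1
t4.Δ2 clk=1 r=1 z=0 y=0 q=0 p=0 u=0 v=0 x=0
t5.Δ0 clk=1 r=1 z=0 y=0 q=0 p=0 u=0 v=0 x=0
t5.Δ1 clk=0 r=1 z=0 y=0 q=0 p=0 u=0 v=0 x=0
t6.Δ0 clk=0 r=1 z=0 y=0 q=0 p=0 u=0 v=0 x=0
t6.Δ1 clk=1 r=1 z=0 y=0 q=0 p=0 u=0 v=0 x=0
t6.Δ2 clk=1 r=0 z=0 y=0 q=0 p=0 u=0 v=0 x=0
t7.Δ0 clk=1 r=0 z=0 y=0 q=0 p=0 u=0 v=0 x=0
t7.Δ1 clk=0 r=0 z=0 y=0 q=0 p=0 u=0 v=0 x=0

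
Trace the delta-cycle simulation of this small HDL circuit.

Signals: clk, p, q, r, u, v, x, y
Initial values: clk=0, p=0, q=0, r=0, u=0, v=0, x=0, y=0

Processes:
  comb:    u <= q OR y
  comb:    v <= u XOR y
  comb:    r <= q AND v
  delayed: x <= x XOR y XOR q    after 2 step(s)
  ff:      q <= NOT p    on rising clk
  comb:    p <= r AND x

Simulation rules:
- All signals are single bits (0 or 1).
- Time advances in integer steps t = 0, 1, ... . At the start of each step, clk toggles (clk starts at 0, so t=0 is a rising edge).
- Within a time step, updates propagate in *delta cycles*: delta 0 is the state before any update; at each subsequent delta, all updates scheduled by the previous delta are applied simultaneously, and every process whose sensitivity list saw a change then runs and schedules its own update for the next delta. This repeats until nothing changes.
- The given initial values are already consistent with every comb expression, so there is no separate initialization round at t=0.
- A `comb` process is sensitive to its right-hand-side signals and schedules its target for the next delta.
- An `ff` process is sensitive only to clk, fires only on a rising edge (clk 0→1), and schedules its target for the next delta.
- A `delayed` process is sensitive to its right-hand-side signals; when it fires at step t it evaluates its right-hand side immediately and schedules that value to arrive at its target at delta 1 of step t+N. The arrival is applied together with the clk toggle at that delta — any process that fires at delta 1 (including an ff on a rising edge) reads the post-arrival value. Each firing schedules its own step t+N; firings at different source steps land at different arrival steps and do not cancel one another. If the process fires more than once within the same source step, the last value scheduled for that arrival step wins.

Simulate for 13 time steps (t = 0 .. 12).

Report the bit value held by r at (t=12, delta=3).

t=0 Δ0: clk=0 r=0 q=0 y=0 x=0 u=0 v=0 p=0
  Δ1: clk:0→1
  Δ2: q:0→1
  Δ3: u:0→1
  Δ4: v:0→1
  Δ5: r:0→1
  (5Δ to stable)
t=1 Δ0: clk=1 r=1 q=1 y=0 x=0 u=1 v=1 p=0
  Δ1: clk:1→0
  (1Δ to stable)
t=2 Δ0: clk=0 r=1 q=1 y=0 x=0 u=1 v=1 p=0
  Δ1: clk:0→1, x:0→1
  Δ2: p:0→1
  (2Δ to stable)
t=3 Δ0: clk=1 r=1 q=1 y=0 x=1 u=1 v=1 p=1
  Δ1: clk:1→0
  (1Δ to stable)
t=4 Δ0: clk=0 r=1 q=1 y=0 x=1 u=1 v=1 p=1
  Δ1: clk:0→1, x:1→0
  Δ2: q:1→0, p:1→0
  Δ3: r:1→0, u:1→0
  Δ4: v:1→0
  (4Δ to stable)
t=5 Δ0: clk=1 r=0 q=0 y=0 x=0 u=0 v=0 p=0
  Δ1: clk:1→0
  (1Δ to stable)
t=6 Δ0: clk=0 r=0 q=0 y=0 x=0 u=0 v=0 p=0
  Δ1: clk:0→1
  Δ2: q:0→1
  Δ3: u:0→1
  Δ4: v:0→1
  Δ5: r:0→1
  (5Δ to stable)
t=7 Δ0: clk=1 r=1 q=1 y=0 x=0 u=1 v=1 p=0
  Δ1: clk:1→0
  (1Δ to stable)
t=8 Δ0: clk=0 r=1 q=1 y=0 x=0 u=1 v=1 p=0
  Δ1: clk:0→1, x:0→1
  Δ2: p:0→1
  (2Δ to stable)
t=9 Δ0: clk=1 r=1 q=1 y=0 x=1 u=1 v=1 p=1
  Δ1: clk:1→0
  (1Δ to stable)
t=10 Δ0: clk=0 r=1 q=1 y=0 x=1 u=1 v=1 p=1
  Δ1: clk:0→1, x:1→0
  Δ2: q:1→0, p:1→0
  Δ3: r:1→0, u:1→0
  Δ4: v:1→0
  (4Δ to stable)
t=11 Δ0: clk=1 r=0 q=0 y=0 x=0 u=0 v=0 p=0
  Δ1: clk:1→0
  (1Δ to stable)
t=12 Δ0: clk=0 r=0 q=0 y=0 x=0 u=0 v=0 p=0
  Δ1: clk:0→1
  Δ2: q:0→1
  Δ3: u:0→1
  Δ4: v:0→1
  Δ5: r:0→1
  (5Δ to stable)

0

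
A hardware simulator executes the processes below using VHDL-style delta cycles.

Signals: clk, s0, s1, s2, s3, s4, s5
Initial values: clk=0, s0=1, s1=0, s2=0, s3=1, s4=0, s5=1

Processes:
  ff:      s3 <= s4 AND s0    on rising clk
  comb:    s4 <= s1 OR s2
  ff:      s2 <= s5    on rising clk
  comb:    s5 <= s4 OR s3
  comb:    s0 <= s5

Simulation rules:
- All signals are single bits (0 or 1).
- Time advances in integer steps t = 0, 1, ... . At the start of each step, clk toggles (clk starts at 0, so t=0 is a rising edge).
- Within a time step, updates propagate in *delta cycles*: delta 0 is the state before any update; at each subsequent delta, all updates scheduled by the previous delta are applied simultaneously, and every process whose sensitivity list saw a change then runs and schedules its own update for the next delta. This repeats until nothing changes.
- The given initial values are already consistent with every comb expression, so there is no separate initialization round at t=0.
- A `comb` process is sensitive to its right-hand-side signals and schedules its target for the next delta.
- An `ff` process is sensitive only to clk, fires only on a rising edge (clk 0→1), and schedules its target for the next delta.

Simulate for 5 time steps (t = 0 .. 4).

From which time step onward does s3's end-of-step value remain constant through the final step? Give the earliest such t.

2

[bits: s0,s4,s2,clk,s1,s3,s5]
t=0: Δ0=1000011 Δ1=1001011 Δ2=1011001 Δ3=1111000 Δ4=0111001 Δ5=1111001 | 5Δ
t=1: Δ0=1111001 Δ1=1110001 | 1Δ
t=2: Δ0=1110001 Δ1=1111001 Δ2=1111011 | 2Δ
t=3: Δ0=1111011 Δ1=1110011 | 1Δ
t=4: Δ0=1110011 Δ1=1111011 | 1Δ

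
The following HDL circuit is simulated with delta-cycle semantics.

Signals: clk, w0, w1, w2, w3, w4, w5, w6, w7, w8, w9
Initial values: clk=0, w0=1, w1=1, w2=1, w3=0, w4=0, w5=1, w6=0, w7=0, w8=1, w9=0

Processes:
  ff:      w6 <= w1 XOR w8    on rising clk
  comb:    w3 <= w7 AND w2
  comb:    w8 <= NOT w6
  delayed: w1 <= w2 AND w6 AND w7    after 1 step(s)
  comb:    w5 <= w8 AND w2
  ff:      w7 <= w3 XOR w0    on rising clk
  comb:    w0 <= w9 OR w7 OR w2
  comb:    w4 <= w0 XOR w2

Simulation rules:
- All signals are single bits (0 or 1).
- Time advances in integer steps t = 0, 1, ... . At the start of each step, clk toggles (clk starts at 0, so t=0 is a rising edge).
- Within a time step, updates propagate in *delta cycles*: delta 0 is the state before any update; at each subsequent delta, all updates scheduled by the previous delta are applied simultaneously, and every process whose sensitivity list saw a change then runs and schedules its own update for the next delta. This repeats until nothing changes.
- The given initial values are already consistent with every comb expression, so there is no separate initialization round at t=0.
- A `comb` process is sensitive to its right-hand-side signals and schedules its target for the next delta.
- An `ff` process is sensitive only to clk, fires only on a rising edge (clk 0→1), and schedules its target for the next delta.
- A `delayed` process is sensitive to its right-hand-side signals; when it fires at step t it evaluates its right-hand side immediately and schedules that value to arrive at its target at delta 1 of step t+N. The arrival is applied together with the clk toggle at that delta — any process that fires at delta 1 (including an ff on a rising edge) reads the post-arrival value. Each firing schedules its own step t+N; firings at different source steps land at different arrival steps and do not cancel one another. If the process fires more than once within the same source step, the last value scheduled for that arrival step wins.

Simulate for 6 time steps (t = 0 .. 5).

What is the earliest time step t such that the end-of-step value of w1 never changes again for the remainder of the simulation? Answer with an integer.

t=0 Δ0: w1=1 w2=1 w3=0 w0=1 w5=1 clk=0 w8=1 w7=0 w9=0 w6=0 w4=0
  Δ1: clk:0→1
  Δ2: w7:0→1
  Δ3: w3:0→1
  (3Δ to stable)
t=1 Δ0: w1=1 w2=1 w3=1 w0=1 w5=1 clk=1 w8=1 w7=1 w9=0 w6=0 w4=0
  Δ1: w1:1→0, clk:1→0
  (1Δ to stable)
t=2 Δ0: w1=0 w2=1 w3=1 w0=1 w5=1 clk=0 w8=1 w7=1 w9=0 w6=0 w4=0
  Δ1: clk:0→1
  Δ2: w7:1→0, w6:0→1
  Δ3: w3:1→0, w8:1→0
  Δ4: w5:1→0
  (4Δ to stable)
t=3 Δ0: w1=0 w2=1 w3=0 w0=1 w5=0 clk=1 w8=0 w7=0 w9=0 w6=1 w4=0
  Δ1: clk:1→0
  (1Δ to stable)
t=4 Δ0: w1=0 w2=1 w3=0 w0=1 w5=0 clk=0 w8=0 w7=0 w9=0 w6=1 w4=0
  Δ1: clk:0→1
  Δ2: w7:0→1, w6:1→0
  Δ3: w3:0→1, w8:0→1
  Δ4: w5:0→1
  (4Δ to stable)
t=5 Δ0: w1=0 w2=1 w3=1 w0=1 w5=1 clk=1 w8=1 w7=1 w9=0 w6=0 w4=0
  Δ1: clk:1→0
  (1Δ to stable)

1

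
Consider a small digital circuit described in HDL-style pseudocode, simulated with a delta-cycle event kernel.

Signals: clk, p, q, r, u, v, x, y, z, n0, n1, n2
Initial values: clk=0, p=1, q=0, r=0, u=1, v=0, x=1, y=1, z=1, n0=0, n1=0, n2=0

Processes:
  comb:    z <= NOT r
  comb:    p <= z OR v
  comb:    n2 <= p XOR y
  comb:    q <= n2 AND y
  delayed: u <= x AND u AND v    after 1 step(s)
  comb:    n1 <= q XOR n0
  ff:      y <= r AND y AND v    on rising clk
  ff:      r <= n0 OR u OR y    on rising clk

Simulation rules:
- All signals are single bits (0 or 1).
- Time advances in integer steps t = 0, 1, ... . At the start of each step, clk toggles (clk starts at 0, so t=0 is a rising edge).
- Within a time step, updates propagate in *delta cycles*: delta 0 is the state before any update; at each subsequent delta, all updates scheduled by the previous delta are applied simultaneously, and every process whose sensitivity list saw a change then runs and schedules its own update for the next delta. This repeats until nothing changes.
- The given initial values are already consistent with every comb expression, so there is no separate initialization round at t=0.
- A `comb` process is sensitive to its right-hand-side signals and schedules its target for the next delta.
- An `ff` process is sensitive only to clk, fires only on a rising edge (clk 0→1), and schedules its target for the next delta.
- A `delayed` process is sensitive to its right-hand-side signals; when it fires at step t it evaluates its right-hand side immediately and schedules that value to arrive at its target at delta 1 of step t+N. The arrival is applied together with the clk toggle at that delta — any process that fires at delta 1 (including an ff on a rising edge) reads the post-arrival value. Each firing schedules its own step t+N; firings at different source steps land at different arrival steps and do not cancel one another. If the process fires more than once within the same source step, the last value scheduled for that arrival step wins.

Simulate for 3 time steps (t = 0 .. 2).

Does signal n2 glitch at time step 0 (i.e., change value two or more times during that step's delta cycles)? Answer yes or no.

yes

t=0 Δ0: n0=0 n2=0 r=0 z=1 v=0 u=1 y=1 n1=0 x=1 clk=0 p=1 q=0
  Δ1: clk:0→1
  Δ2: r:0→1, y:1→0
  Δ3: n2:0→1, z:1→0
  Δ4: p:1→0
  Δ5: n2:1→0
  (5Δ to stable)
t=1 Δ0: n0=0 n2=0 r=1 z=0 v=0 u=1 y=0 n1=0 x=1 clk=1 p=0 q=0
  Δ1: clk:1→0
  (1Δ to stable)
t=2 Δ0: n0=0 n2=0 r=1 z=0 v=0 u=1 y=0 n1=0 x=1 clk=0 p=0 q=0
  Δ1: clk:0→1
  (1Δ to stable)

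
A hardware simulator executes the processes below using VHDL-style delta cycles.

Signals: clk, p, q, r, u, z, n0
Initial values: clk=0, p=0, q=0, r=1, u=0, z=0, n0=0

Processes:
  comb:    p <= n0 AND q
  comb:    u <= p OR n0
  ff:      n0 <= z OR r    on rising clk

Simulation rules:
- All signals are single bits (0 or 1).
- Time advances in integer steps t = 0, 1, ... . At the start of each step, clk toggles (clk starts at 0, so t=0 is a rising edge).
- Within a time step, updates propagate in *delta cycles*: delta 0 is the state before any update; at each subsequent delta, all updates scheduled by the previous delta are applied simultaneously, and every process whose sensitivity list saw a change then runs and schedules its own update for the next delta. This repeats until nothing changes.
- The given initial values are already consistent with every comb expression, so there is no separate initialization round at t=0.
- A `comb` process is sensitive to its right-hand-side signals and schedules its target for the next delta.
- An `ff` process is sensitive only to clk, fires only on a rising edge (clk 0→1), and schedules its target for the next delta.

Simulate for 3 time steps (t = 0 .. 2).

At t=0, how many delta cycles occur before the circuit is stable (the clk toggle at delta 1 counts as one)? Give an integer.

[bits: p,z,n0,u,q,clk,r]
t=0: Δ0=0000001 Δ1=0000011 Δ2=0010011 Δ3=0011011 | 3Δ
t=1: Δ0=0011011 Δ1=0011001 | 1Δ
t=2: Δ0=0011001 Δ1=0011011 | 1Δ

3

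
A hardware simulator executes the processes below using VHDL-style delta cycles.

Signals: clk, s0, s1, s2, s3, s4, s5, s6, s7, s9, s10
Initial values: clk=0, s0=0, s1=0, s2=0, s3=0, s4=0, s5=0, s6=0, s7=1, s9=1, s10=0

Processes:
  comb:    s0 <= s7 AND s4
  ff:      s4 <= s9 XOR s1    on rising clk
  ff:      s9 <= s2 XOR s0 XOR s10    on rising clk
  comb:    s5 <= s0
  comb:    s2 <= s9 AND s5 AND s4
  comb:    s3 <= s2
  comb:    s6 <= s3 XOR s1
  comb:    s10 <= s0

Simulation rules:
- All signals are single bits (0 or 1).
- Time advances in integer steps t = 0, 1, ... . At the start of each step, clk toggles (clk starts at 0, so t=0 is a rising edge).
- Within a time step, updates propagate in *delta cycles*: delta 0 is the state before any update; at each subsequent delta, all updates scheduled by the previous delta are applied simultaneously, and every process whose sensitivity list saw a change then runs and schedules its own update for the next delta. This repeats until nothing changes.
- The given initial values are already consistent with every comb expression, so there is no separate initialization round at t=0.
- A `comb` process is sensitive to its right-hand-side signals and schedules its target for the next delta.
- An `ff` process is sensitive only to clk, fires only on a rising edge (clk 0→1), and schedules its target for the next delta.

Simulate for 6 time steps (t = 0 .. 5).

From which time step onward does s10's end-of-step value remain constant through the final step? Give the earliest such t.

2

t=0 Δ0: s4=0 s9=1 s0=0 s5=0 s6=0 clk=0 s1=0 s7=1 s10=0 s3=0 s2=0
  Δ1: clk:0→1
  Δ2: s4:0→1, s9:1→0
  Δ3: s0:0→1
  Δ4: s5:0→1, s10:0→1
  (4Δ to stable)
t=1 Δ0: s4=1 s9=0 s0=1 s5=1 s6=0 clk=1 s1=0 s7=1 s10=1 s3=0 s2=0
  Δ1: clk:1→0
  (1Δ to stable)
t=2 Δ0: s4=1 s9=0 s0=1 s5=1 s6=0 clk=0 s1=0 s7=1 s10=1 s3=0 s2=0
  Δ1: clk:0→1
  Δ2: s4:1→0
  Δ3: s0:1→0
  Δ4: s5:1→0, s10:1→0
  (4Δ to stable)
t=3 Δ0: s4=0 s9=0 s0=0 s5=0 s6=0 clk=1 s1=0 s7=1 s10=0 s3=0 s2=0
  Δ1: clk:1→0
  (1Δ to stable)
t=4 Δ0: s4=0 s9=0 s0=0 s5=0 s6=0 clk=0 s1=0 s7=1 s10=0 s3=0 s2=0
  Δ1: clk:0→1
  (1Δ to stable)
t=5 Δ0: s4=0 s9=0 s0=0 s5=0 s6=0 clk=1 s1=0 s7=1 s10=0 s3=0 s2=0
  Δ1: clk:1→0
  (1Δ to stable)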